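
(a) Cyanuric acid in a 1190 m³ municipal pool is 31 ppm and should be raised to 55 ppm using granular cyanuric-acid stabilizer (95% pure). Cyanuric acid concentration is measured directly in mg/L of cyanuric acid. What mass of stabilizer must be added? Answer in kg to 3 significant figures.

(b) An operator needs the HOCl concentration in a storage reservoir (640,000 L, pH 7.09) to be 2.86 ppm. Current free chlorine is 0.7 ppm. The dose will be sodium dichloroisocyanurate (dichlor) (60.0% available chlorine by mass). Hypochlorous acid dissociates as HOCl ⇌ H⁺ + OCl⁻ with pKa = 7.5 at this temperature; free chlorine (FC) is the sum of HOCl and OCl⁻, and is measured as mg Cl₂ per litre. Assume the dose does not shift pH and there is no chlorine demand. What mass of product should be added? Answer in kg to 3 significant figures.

(a) 30.1 kg; (b) 3.49 kg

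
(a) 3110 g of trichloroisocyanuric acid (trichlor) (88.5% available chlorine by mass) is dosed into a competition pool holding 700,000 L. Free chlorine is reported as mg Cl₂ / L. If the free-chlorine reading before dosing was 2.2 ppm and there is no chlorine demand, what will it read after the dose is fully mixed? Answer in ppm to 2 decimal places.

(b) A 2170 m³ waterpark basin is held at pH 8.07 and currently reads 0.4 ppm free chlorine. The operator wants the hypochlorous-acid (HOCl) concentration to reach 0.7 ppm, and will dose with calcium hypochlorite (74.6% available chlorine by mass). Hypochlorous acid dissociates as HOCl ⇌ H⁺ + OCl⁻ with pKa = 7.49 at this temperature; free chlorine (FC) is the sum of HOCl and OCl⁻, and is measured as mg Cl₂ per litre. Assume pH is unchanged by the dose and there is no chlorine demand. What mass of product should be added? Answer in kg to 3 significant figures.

(a) 6.13 ppm; (b) 8.61 kg

(a) Available chlorine delivered: 3110 g × 0.885 = 2752 g as Cl₂.
(a) Concentration rise: 2752 g / 700,000 L = 3.932 mg/L = 3.93 ppm.
(a) Final FC: 2.2 + 3.93 = 6.13 ppm.

(b) Volume: 2170 m³ = 2,170,000 L.
(b) [OCl⁻]/[HOCl] = 10^(pH − pKa) = 10^(8.07 − 7.49) = 3.802; fraction as HOCl = 1/(1 + 3.802) = 0.2083.
(b) Free chlorine required for 0.7 ppm HOCl: 0.7 / 0.2083 = 3.361 ppm.
(b) FC to add: 3.361 − 0.4 = 2.961 mg/L as Cl₂.
(b) Cl₂ equivalent: 2.961 mg/L × 2,170,000 L = 6426 g.
(b) Product at 74.6% available Cl: 6426 / 0.746 = 8614 g.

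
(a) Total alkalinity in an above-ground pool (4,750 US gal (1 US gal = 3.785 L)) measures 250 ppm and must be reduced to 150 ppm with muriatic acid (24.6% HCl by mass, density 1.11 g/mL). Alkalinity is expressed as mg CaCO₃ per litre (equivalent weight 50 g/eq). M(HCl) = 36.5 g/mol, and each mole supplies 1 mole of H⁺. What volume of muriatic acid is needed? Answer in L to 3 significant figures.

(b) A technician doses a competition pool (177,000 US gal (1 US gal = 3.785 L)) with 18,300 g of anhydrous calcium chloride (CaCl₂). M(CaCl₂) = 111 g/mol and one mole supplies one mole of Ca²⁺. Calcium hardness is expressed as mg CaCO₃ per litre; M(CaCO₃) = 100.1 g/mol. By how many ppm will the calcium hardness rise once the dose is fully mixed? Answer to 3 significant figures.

(a) 4.81 L; (b) 24.6 ppm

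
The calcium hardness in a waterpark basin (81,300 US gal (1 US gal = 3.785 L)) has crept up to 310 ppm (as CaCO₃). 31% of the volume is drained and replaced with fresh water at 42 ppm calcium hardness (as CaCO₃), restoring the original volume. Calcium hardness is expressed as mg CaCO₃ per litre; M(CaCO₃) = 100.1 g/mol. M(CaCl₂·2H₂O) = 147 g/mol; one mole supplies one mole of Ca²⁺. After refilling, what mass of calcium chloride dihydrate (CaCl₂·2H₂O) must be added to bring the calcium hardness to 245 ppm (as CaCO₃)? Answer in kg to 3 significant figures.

8.17 kg

Volume: 81,300 US gal × 3.785 L/gal = 307,720 L.
After draining 31% and refilling: 310 × 0.69 + 42 × 0.31 = 226.92 ppm.
Deficit to target: 245 − 226.92 = 18.08 mg/L.
As CaCO₃: 18.08 mg/L × 307,720 L = 5564 g; ÷ 100.1 = 55.58 mol Ca²⁺.
Mass: 55.58 × 147 = 8170 g.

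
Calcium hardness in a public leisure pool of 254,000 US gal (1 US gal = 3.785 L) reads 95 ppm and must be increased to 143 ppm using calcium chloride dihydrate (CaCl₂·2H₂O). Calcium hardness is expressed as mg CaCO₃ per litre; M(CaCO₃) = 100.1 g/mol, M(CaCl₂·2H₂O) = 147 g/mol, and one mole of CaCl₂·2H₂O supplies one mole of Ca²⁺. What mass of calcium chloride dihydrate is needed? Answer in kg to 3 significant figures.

67.8 kg

Volume: 254,000 US gal × 3.785 L/gal = 961,390 L.
Hardness to add: (143 − 95) = 48 mg/L as CaCO₃ × 961,390 L = 46,150 g as CaCO₃.
Moles of Ca²⁺ (1 mol Ca²⁺ ≡ 1 mol CaCO₃): 46,150 / 100.1 g/mol = 461 mol.
Mass of CaCl₂·2H₂O: 461 × 147 = 67,770 g.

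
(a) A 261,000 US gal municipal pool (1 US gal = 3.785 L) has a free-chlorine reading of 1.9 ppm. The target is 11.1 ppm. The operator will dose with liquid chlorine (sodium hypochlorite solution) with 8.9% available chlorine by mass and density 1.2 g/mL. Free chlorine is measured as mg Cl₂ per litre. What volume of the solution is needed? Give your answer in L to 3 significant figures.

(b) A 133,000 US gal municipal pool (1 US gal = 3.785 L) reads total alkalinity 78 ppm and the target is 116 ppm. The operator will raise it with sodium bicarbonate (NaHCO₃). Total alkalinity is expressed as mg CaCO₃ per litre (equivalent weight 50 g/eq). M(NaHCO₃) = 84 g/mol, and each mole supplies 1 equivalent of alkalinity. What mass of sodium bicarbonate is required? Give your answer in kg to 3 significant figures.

(a) 85.1 L; (b) 32.1 kg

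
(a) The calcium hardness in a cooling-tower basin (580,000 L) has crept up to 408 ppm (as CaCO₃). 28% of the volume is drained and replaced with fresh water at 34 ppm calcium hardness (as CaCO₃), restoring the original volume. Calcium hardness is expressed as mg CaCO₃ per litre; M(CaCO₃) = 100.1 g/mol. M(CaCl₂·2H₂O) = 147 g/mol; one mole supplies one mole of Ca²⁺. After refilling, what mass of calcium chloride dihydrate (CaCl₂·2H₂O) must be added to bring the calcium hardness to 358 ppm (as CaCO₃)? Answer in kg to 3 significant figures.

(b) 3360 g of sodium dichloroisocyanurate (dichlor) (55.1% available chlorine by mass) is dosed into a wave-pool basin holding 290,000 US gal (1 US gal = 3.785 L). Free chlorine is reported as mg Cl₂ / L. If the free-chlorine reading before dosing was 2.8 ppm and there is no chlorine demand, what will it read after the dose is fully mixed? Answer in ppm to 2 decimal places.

(a) After draining 28% and refilling: 408 × 0.72 + 34 × 0.28 = 303.28 ppm.
(a) Deficit to target: 358 − 303.28 = 54.72 mg/L.
(a) As CaCO₃: 54.72 mg/L × 580,000 L = 31,740 g; ÷ 100.1 = 317.1 mol Ca²⁺.
(a) Mass: 317.1 × 147 = 46,610 g.

(b) Volume: 290,000 US gal × 3.785 L/gal = 1,097,650 L.
(b) Available chlorine delivered: 3360 g × 0.551 = 1851 g as Cl₂.
(b) Concentration rise: 1851 g / 1,097,650 L = 1.687 mg/L = 1.69 ppm.
(b) Final FC: 2.8 + 1.69 = 4.49 ppm.

(a) 46.6 kg; (b) 4.49 ppm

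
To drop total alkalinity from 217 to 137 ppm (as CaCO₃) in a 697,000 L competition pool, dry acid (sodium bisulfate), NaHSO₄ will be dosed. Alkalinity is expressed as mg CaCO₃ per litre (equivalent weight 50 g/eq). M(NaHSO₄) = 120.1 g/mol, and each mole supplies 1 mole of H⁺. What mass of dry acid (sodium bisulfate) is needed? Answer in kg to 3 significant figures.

134 kg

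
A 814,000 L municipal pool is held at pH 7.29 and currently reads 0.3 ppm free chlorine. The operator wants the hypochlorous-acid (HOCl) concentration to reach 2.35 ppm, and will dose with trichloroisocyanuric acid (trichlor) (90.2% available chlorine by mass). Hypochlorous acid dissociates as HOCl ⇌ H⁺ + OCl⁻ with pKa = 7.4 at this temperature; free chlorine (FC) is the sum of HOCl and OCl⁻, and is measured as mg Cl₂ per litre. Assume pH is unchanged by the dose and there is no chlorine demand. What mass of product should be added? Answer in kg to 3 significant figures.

3.50 kg

[OCl⁻]/[HOCl] = 10^(pH − pKa) = 10^(7.29 − 7.4) = 0.7762; fraction as HOCl = 1/(1 + 0.7762) = 0.563.
Free chlorine required for 2.35 ppm HOCl: 2.35 / 0.563 = 4.174 ppm.
FC to add: 4.174 − 0.3 = 3.874 mg/L as Cl₂.
Cl₂ equivalent: 3.874 mg/L × 814,000 L = 3154 g.
Product at 90.2% available Cl: 3154 / 0.902 = 3496 g.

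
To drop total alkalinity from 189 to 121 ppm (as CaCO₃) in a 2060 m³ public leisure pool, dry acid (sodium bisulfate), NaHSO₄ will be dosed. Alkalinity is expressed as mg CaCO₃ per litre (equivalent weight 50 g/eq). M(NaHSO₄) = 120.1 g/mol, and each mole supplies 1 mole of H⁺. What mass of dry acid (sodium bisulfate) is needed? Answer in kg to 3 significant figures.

Volume: 2060 m³ = 2,060,000 L.
Alkalinity to neutralize: (189 − 121) = 68 mg/L as CaCO₃ × 2,060,000 L = 140,100 g as CaCO₃.
Equivalents of H⁺ required: 140,100 ÷ 50 g/eq = 2802 eq = 2802 mol NaHSO₄.
Mass of NaHSO₄: 2802 × 120.1 = 336,500 g.

336 kg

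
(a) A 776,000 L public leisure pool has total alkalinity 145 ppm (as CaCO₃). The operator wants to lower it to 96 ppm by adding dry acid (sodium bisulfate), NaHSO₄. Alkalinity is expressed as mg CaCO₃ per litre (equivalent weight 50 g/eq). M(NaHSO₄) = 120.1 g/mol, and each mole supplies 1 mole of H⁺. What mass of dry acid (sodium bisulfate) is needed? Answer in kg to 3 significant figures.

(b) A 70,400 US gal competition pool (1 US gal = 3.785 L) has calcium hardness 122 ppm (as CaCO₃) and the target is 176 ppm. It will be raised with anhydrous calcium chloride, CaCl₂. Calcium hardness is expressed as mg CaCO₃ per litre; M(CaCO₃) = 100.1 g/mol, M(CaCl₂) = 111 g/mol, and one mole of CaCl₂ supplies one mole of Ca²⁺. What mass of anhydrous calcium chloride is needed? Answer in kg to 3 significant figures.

(a) 91.3 kg; (b) 16.0 kg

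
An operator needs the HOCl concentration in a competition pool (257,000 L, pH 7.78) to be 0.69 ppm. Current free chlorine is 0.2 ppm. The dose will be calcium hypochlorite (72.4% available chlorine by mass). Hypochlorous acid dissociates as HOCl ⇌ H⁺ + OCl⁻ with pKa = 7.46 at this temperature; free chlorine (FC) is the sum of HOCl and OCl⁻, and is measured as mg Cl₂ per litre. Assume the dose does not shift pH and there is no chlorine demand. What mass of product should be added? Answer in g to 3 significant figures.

686 g

[OCl⁻]/[HOCl] = 10^(pH − pKa) = 10^(7.78 − 7.46) = 2.089; fraction as HOCl = 1/(1 + 2.089) = 0.3237.
Free chlorine required for 0.69 ppm HOCl: 0.69 / 0.3237 = 2.132 ppm.
FC to add: 2.132 − 0.2 = 1.932 mg/L as Cl₂.
Cl₂ equivalent: 1.932 mg/L × 257,000 L = 496.4 g.
Product at 72.4% available Cl: 496.4 / 0.724 = 685.7 g.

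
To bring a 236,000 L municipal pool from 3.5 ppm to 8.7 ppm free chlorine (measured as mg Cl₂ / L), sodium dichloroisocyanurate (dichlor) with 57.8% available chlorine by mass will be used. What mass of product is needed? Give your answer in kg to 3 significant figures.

2.12 kg

Chlorine deficit: 8.7 − 3.5 = 5.2 ppm = 5.2 mg/L as Cl₂.
Cl₂ equivalent needed: 5.2 mg/L × 236,000 L = 1,227,000 mg = 1227 g.
Product at 57.8% available chlorine: 1227 / 0.578 = 2123 g.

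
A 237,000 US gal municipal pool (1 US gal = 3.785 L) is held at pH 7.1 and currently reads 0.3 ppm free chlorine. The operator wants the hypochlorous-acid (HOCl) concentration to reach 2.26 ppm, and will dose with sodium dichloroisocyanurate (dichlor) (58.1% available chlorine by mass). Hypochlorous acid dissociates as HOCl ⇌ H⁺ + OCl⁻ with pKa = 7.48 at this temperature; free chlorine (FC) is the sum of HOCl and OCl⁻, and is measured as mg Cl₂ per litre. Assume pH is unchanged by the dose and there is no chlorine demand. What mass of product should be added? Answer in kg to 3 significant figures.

4.48 kg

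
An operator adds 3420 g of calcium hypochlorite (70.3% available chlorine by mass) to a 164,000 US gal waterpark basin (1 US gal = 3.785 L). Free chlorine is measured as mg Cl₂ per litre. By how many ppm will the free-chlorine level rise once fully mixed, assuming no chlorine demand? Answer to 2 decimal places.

3.87 ppm

Volume: 164,000 US gal × 3.785 L/gal = 620,740 L.
Available chlorine delivered: 3420 g × 0.703 = 2404 g as Cl₂.
Concentration rise: 2404 g / 620,740 L = 3.873 mg/L = 3.87 ppm.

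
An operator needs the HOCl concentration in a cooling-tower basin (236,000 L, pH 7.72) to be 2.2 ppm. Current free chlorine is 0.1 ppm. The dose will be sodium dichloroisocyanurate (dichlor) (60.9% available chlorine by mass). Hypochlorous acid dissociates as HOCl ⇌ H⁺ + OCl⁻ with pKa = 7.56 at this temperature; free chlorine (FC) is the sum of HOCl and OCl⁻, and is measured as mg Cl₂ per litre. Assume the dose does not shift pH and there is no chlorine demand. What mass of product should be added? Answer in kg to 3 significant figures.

2.05 kg

[OCl⁻]/[HOCl] = 10^(pH − pKa) = 10^(7.72 − 7.56) = 1.445; fraction as HOCl = 1/(1 + 1.445) = 0.4089.
Free chlorine required for 2.2 ppm HOCl: 2.2 / 0.4089 = 5.38 ppm.
FC to add: 5.38 − 0.1 = 5.28 mg/L as Cl₂.
Cl₂ equivalent: 5.28 mg/L × 236,000 L = 1246 g.
Product at 60.9% available Cl: 1246 / 0.609 = 2046 g.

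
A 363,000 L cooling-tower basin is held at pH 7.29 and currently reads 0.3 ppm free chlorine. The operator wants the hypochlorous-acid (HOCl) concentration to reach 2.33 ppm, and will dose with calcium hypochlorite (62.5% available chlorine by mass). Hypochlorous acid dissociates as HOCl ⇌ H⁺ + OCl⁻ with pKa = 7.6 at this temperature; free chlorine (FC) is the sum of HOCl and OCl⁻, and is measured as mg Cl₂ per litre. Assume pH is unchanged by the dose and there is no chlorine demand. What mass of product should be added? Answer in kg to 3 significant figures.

[OCl⁻]/[HOCl] = 10^(pH − pKa) = 10^(7.29 − 7.6) = 0.4898; fraction as HOCl = 1/(1 + 0.4898) = 0.6712.
Free chlorine required for 2.33 ppm HOCl: 2.33 / 0.6712 = 3.471 ppm.
FC to add: 3.471 − 0.3 = 3.171 mg/L as Cl₂.
Cl₂ equivalent: 3.171 mg/L × 363,000 L = 1151 g.
Product at 62.5% available Cl: 1151 / 0.625 = 1842 g.

1.84 kg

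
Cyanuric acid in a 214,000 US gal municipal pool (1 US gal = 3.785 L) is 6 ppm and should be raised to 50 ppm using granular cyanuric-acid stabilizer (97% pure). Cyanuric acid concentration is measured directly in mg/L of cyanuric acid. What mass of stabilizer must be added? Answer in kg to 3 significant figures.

Volume: 214,000 US gal × 3.785 L/gal = 809,990 L.
CYA to add: (50 − 6) = 44 mg/L × 809,990 L = 35,640 g cyanuric acid.
At 97% purity: 35,640 / 0.97 = 36,740 g product.

36.7 kg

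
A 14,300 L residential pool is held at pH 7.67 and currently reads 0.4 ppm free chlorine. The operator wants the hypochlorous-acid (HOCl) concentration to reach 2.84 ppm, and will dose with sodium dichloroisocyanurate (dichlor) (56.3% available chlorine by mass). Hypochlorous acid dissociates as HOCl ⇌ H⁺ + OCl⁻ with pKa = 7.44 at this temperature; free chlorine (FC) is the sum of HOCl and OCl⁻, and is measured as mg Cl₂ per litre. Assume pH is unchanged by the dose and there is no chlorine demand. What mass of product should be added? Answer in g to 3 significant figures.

[OCl⁻]/[HOCl] = 10^(pH − pKa) = 10^(7.67 − 7.44) = 1.698; fraction as HOCl = 1/(1 + 1.698) = 0.3706.
Free chlorine required for 2.84 ppm HOCl: 2.84 / 0.3706 = 7.663 ppm.
FC to add: 7.663 − 0.4 = 7.263 mg/L as Cl₂.
Cl₂ equivalent: 7.263 mg/L × 14,300 L = 103.9 g.
Product at 56.3% available Cl: 103.9 / 0.563 = 184.5 g.

184 g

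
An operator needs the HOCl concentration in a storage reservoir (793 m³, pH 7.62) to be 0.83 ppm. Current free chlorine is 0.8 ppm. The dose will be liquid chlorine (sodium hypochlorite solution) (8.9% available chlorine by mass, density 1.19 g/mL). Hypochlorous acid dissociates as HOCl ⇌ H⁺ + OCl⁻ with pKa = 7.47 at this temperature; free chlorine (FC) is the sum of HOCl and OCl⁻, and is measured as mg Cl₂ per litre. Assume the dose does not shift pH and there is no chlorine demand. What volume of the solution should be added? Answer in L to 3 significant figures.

9.00 L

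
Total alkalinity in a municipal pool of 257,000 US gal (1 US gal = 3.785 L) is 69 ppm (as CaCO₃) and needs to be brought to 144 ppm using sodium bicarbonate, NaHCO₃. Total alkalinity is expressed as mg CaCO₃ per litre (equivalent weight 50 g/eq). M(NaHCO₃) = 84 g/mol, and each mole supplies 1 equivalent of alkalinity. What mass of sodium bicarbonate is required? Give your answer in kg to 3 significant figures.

123 kg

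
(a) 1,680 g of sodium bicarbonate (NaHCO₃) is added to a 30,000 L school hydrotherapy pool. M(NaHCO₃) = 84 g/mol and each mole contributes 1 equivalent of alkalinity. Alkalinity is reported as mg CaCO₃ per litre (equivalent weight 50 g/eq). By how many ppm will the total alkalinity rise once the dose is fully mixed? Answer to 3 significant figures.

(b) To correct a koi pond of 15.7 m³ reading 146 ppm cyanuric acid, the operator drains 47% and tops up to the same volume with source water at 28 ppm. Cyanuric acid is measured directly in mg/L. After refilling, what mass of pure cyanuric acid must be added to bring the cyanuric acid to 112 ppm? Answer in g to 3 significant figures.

(a) 33.3 ppm; (b) 337 g

(a) Moles of NaHCO₃: 1,680 g ÷ 84 g/mol = 20 mol → 20 eq of alkalinity.
(a) As CaCO₃: 20 eq × 50 g/eq = 1000 g.
(a) Rise: 1000 g / 30,000 L × 1000 = 33.33 mg/L.

(b) Volume: 15.7 m³ = 15,700 L.
(b) After draining 47% and refilling: 146 × 0.53 + 28 × 0.47 = 90.54 ppm.
(b) Deficit to target: 112 − 90.54 = 21.46 mg/L.
(b) Mass: 21.46 mg/L × 15,700 L = 336.9 g cyanuric acid.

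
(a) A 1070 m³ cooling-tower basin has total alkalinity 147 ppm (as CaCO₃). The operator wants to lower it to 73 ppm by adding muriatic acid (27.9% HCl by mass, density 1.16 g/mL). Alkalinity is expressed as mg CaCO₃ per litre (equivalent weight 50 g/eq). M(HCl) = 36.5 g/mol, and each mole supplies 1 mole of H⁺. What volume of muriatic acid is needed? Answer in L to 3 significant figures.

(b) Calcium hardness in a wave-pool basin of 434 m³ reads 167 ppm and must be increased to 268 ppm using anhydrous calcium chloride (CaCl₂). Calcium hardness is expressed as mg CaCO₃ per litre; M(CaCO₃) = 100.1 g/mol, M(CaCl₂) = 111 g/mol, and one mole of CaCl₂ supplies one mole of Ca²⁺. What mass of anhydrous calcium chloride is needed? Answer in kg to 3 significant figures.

(a) Volume: 1070 m³ = 1,070,000 L.
(a) Alkalinity to neutralize: (147 − 73) = 74 mg/L as CaCO₃ × 1,070,000 L = 79,180 g as CaCO₃.
(a) Equivalents of H⁺ required: 79,180 ÷ 50 g/eq = 1584 eq = 1584 mol HCl.
(a) Mass of HCl: 1584 × 36.5 = 57,800 g.
(a) Mass of 27.9% solution: 57,800 / 0.279 = 207,200 g.
(a) Volume: 207,200 g ÷ 1.16 g/mL = 178,600 mL.

(b) Volume: 434 m³ = 434,000 L.
(b) Hardness to add: (268 − 167) = 101 mg/L as CaCO₃ × 434,000 L = 43,830 g as CaCO₃.
(b) Moles of Ca²⁺ (1 mol Ca²⁺ ≡ 1 mol CaCO₃): 43,830 / 100.1 g/mol = 437.9 mol.
(b) Mass of CaCl₂: 437.9 × 111 = 48,610 g.

(a) 179 L; (b) 48.6 kg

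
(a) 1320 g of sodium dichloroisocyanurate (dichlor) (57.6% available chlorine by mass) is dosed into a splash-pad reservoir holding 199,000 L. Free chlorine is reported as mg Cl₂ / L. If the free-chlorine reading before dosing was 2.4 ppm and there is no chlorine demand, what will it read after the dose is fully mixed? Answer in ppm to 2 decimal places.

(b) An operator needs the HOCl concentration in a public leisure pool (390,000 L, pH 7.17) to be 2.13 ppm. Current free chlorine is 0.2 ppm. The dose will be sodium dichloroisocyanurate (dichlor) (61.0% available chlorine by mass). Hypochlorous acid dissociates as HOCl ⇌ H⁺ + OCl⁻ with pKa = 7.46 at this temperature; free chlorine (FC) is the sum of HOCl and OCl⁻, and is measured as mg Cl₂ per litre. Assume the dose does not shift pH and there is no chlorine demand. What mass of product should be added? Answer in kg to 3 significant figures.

(a) Available chlorine delivered: 1320 g × 0.576 = 760.3 g as Cl₂.
(a) Concentration rise: 760.3 g / 199,000 L = 3.821 mg/L = 3.82 ppm.
(a) Final FC: 2.4 + 3.82 = 6.22 ppm.

(b) [OCl⁻]/[HOCl] = 10^(pH − pKa) = 10^(7.17 − 7.46) = 0.5129; fraction as HOCl = 1/(1 + 0.5129) = 0.661.
(b) Free chlorine required for 2.13 ppm HOCl: 2.13 / 0.661 = 3.222 ppm.
(b) FC to add: 3.222 − 0.2 = 3.022 mg/L as Cl₂.
(b) Cl₂ equivalent: 3.022 mg/L × 390,000 L = 1179 g.
(b) Product at 61.0% available Cl: 1179 / 0.61 = 1932 g.

(a) 6.22 ppm; (b) 1.93 kg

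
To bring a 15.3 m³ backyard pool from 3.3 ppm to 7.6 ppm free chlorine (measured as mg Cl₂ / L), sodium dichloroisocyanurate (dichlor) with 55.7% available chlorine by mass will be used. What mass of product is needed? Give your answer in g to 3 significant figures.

118 g

Volume: 15.3 m³ = 15,300 L.
Chlorine deficit: 7.6 − 3.3 = 4.3 ppm = 4.3 mg/L as Cl₂.
Cl₂ equivalent needed: 4.3 mg/L × 15,300 L = 65,790 mg = 65.79 g.
Product at 55.7% available chlorine: 65.79 / 0.557 = 118.1 g.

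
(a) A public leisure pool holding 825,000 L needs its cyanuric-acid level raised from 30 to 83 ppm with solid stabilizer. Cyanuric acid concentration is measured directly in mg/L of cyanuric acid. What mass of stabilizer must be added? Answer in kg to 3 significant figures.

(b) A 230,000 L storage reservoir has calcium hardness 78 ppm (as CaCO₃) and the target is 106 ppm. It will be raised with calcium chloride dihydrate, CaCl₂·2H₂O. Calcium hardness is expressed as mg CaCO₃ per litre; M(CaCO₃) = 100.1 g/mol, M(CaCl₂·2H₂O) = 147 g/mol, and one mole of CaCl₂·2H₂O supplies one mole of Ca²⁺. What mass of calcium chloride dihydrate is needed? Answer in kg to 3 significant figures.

(a) CYA to add: (83 − 30) = 53 mg/L × 825,000 L = 43,720 g cyanuric acid.

(b) Hardness to add: (106 − 78) = 28 mg/L as CaCO₃ × 230,000 L = 6440 g as CaCO₃.
(b) Moles of Ca²⁺ (1 mol Ca²⁺ ≡ 1 mol CaCO₃): 6440 / 100.1 g/mol = 64.34 mol.
(b) Mass of CaCl₂·2H₂O: 64.34 × 147 = 9457 g.

(a) 43.7 kg; (b) 9.46 kg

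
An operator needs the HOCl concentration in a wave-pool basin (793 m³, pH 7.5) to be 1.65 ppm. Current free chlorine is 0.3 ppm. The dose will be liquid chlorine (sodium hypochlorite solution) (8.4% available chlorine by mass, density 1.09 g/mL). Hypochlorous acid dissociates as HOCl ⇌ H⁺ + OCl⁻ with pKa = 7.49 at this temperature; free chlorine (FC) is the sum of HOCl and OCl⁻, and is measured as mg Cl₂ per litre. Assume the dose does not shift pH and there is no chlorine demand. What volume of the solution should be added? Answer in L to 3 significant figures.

Volume: 793 m³ = 793,000 L.
[OCl⁻]/[HOCl] = 10^(pH − pKa) = 10^(7.5 − 7.49) = 1.023; fraction as HOCl = 1/(1 + 1.023) = 0.4942.
Free chlorine required for 1.65 ppm HOCl: 1.65 / 0.4942 = 3.338 ppm.
FC to add: 3.338 − 0.3 = 3.038 mg/L as Cl₂.
Cl₂ equivalent: 3.038 mg/L × 793,000 L = 2409 g.
Product at 8.4% available Cl: 2409 / 0.084 = 28,680 g.
Volume: 28,680 g ÷ 1.09 g/mL = 26,320 mL.

26.3 L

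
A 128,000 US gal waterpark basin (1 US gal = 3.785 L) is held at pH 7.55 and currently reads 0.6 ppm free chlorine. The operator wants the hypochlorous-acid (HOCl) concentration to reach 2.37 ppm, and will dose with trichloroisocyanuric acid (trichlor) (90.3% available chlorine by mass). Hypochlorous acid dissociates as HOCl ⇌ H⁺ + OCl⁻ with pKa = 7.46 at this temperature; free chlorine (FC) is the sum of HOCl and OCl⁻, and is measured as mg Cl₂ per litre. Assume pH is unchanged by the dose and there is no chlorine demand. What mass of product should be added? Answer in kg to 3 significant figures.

Volume: 128,000 US gal × 3.785 L/gal = 484,480 L.
[OCl⁻]/[HOCl] = 10^(pH − pKa) = 10^(7.55 − 7.46) = 1.23; fraction as HOCl = 1/(1 + 1.23) = 0.4484.
Free chlorine required for 2.37 ppm HOCl: 2.37 / 0.4484 = 5.286 ppm.
FC to add: 5.286 − 0.6 = 4.686 mg/L as Cl₂.
Cl₂ equivalent: 4.686 mg/L × 484,480 L = 2270 g.
Product at 90.3% available Cl: 2270 / 0.903 = 2514 g.

2.51 kg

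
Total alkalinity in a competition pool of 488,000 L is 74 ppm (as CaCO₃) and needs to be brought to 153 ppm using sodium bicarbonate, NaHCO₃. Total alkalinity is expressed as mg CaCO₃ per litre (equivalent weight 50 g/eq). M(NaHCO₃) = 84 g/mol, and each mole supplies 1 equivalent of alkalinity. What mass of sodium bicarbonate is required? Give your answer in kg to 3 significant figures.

64.8 kg

Alkalinity to add: (153 − 74) = 79 mg/L as CaCO₃ × 488,000 L = 38,550 g as CaCO₃.
Equivalents: 38,550 g ÷ 50 g/eq = 771 eq.
NaHCO₃ supplies 1 eq per mole → 771 mol.
Mass: 771 mol × 84 g/mol = 64,770 g.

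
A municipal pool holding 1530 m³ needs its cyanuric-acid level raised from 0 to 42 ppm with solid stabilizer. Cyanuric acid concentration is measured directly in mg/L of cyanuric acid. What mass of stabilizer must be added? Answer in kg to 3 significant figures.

Volume: 1530 m³ = 1,530,000 L.
CYA to add: (42 − 0) = 42 mg/L × 1,530,000 L = 64,260 g cyanuric acid.

64.3 kg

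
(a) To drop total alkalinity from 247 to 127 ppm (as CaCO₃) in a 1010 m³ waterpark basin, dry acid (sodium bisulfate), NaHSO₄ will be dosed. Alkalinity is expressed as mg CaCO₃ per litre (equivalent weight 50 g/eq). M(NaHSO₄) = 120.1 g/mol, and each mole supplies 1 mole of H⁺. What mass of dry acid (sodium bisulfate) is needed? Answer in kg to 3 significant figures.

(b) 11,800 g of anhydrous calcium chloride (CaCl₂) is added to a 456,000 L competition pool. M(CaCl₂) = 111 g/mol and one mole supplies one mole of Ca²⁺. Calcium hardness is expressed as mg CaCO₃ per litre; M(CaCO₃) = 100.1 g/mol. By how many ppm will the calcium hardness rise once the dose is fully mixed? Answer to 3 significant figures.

(a) 291 kg; (b) 23.3 ppm

(a) Volume: 1010 m³ = 1,010,000 L.
(a) Alkalinity to neutralize: (247 − 127) = 120 mg/L as CaCO₃ × 1,010,000 L = 121,200 g as CaCO₃.
(a) Equivalents of H⁺ required: 121,200 ÷ 50 g/eq = 2424 eq = 2424 mol NaHSO₄.
(a) Mass of NaHSO₄: 2424 × 120.1 = 291,100 g.

(b) Moles of Ca²⁺: 11,800 g ÷ 111 g/mol = 106.3 mol.
(b) As CaCO₃: 106.3 mol × 100.1 g/mol = 10,640 g.
(b) Rise: 10,640 g / 456,000 L × 1000 = 23.34 mg/L.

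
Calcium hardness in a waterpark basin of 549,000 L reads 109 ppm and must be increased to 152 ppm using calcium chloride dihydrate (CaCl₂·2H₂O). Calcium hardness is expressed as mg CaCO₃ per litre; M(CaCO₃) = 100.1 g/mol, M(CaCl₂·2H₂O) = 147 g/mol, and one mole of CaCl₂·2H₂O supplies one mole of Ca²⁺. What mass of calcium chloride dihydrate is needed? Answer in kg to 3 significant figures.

34.7 kg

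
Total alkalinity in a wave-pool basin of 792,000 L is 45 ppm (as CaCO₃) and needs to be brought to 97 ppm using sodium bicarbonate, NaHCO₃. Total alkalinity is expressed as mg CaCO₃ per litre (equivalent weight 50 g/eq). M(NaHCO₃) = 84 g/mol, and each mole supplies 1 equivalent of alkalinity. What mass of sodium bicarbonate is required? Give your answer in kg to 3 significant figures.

Alkalinity to add: (97 − 45) = 52 mg/L as CaCO₃ × 792,000 L = 41,180 g as CaCO₃.
Equivalents: 41,180 g ÷ 50 g/eq = 823.7 eq.
NaHCO₃ supplies 1 eq per mole → 823.7 mol.
Mass: 823.7 mol × 84 g/mol = 69,190 g.

69.2 kg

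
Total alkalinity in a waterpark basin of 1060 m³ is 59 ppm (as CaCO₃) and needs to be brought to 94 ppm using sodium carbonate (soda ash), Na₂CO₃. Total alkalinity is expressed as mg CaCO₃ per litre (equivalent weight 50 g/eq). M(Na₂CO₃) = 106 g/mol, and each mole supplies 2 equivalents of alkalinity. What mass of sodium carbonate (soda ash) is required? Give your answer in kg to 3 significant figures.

Volume: 1060 m³ = 1,060,000 L.
Alkalinity to add: (94 − 59) = 35 mg/L as CaCO₃ × 1,060,000 L = 37,100 g as CaCO₃.
Equivalents: 37,100 g ÷ 50 g/eq = 742 eq.
Each mole of Na₂CO₃ supplies 2 eq, so 742 / 2 = 371 mol.
Mass: 371 mol × 106 g/mol = 39,330 g.

39.3 kg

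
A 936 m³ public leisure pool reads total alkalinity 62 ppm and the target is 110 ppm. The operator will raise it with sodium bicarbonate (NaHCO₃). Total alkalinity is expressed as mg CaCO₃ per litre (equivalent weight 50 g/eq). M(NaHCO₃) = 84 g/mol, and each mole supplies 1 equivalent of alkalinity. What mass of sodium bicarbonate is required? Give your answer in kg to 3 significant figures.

Volume: 936 m³ = 936,000 L.
Alkalinity to add: (110 − 62) = 48 mg/L as CaCO₃ × 936,000 L = 44,930 g as CaCO₃.
Equivalents: 44,930 g ÷ 50 g/eq = 898.6 eq.
NaHCO₃ supplies 1 eq per mole → 898.6 mol.
Mass: 898.6 mol × 84 g/mol = 75,480 g.

75.5 kg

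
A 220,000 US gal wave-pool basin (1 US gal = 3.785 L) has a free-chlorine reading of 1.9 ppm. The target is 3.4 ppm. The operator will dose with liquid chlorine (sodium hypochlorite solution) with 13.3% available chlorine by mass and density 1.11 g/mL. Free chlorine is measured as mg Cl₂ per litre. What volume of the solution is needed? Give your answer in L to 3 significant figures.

8.46 L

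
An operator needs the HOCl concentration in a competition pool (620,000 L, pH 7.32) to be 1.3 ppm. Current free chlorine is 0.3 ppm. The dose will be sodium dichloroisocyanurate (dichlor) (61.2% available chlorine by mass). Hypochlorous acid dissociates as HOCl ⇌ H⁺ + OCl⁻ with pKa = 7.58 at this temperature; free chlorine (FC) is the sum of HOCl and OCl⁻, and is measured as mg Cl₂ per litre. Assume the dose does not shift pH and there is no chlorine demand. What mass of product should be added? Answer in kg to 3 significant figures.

[OCl⁻]/[HOCl] = 10^(pH − pKa) = 10^(7.32 − 7.58) = 0.5495; fraction as HOCl = 1/(1 + 0.5495) = 0.6454.
Free chlorine required for 1.3 ppm HOCl: 1.3 / 0.6454 = 2.014 ppm.
FC to add: 2.014 − 0.3 = 1.714 mg/L as Cl₂.
Cl₂ equivalent: 1.714 mg/L × 620,000 L = 1063 g.
Product at 61.2% available Cl: 1063 / 0.612 = 1737 g.

1.74 kg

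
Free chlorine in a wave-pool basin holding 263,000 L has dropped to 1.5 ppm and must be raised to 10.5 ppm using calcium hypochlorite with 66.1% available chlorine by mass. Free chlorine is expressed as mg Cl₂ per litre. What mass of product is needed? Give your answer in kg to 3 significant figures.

Chlorine deficit: 10.5 − 1.5 = 9 ppm = 9 mg/L as Cl₂.
Cl₂ equivalent needed: 9 mg/L × 263,000 L = 2,367,000 mg = 2367 g.
Product at 66.1% available chlorine: 2367 / 0.661 = 3581 g.

3.58 kg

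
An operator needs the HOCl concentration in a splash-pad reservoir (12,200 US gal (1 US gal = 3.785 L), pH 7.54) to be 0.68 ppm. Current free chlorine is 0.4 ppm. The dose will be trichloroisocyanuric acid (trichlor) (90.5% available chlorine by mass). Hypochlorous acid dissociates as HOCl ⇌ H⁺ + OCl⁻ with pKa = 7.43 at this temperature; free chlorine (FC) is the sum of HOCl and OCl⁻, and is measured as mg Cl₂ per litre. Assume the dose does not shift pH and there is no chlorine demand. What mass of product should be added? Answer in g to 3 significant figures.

Volume: 12,200 US gal × 3.785 L/gal = 46,177 L.
[OCl⁻]/[HOCl] = 10^(pH − pKa) = 10^(7.54 − 7.43) = 1.288; fraction as HOCl = 1/(1 + 1.288) = 0.437.
Free chlorine required for 0.68 ppm HOCl: 0.68 / 0.437 = 1.556 ppm.
FC to add: 1.556 − 0.4 = 1.156 mg/L as Cl₂.
Cl₂ equivalent: 1.156 mg/L × 46,177 L = 53.38 g.
Product at 90.5% available Cl: 53.38 / 0.905 = 58.98 g.

59.0 g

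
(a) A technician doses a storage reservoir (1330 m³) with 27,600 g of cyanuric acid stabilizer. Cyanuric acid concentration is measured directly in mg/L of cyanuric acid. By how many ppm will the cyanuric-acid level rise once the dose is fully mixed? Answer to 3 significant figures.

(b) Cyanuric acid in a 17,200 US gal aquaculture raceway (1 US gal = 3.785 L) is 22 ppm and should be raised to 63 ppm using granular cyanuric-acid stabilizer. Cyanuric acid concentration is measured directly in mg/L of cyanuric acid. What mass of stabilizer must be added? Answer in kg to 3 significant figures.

(a) 20.8 ppm; (b) 2.67 kg

(a) Volume: 1330 m³ = 1,330,000 L.
(a) Rise: 27,600 g / 1,330,000 L × 1000 = 20.75 mg/L.

(b) Volume: 17,200 US gal × 3.785 L/gal = 65,102 L.
(b) CYA to add: (63 − 22) = 41 mg/L × 65,102 L = 2669 g cyanuric acid.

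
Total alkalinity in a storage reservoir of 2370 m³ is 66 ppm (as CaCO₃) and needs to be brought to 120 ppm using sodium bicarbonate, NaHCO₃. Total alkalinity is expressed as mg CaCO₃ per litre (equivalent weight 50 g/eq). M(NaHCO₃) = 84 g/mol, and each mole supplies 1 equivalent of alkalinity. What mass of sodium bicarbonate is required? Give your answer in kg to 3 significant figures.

215 kg

Volume: 2370 m³ = 2,370,000 L.
Alkalinity to add: (120 − 66) = 54 mg/L as CaCO₃ × 2,370,000 L = 128,000 g as CaCO₃.
Equivalents: 128,000 g ÷ 50 g/eq = 2560 eq.
NaHCO₃ supplies 1 eq per mole → 2560 mol.
Mass: 2560 mol × 84 g/mol = 215,000 g.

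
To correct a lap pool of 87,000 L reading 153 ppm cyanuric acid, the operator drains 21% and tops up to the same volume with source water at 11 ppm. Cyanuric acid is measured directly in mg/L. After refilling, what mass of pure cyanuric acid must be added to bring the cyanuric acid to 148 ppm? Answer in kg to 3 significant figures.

After draining 21% and refilling: 153 × 0.79 + 11 × 0.21 = 123.18 ppm.
Deficit to target: 148 − 123.18 = 24.82 mg/L.
Mass: 24.82 mg/L × 87,000 L = 2159 g cyanuric acid.

2.16 kg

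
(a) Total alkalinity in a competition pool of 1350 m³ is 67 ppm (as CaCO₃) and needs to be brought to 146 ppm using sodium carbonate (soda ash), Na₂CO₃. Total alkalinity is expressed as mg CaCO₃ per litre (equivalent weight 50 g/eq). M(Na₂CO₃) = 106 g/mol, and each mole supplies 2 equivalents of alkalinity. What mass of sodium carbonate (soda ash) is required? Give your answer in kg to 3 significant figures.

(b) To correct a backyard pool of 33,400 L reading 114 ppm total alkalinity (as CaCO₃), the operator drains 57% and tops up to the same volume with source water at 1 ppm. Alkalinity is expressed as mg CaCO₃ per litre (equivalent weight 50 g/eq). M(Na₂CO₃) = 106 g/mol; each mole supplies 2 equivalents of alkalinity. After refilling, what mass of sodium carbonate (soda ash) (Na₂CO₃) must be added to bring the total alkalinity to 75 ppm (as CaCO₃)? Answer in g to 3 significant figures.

(a) Volume: 1350 m³ = 1,350,000 L.
(a) Alkalinity to add: (146 − 67) = 79 mg/L as CaCO₃ × 1,350,000 L = 106,600 g as CaCO₃.
(a) Equivalents: 106,600 g ÷ 50 g/eq = 2133 eq.
(a) Each mole of Na₂CO₃ supplies 2 eq, so 2133 / 2 = 1066 mol.
(a) Mass: 1066 mol × 106 g/mol = 113,000 g.

(b) After draining 57% and refilling: 114 × 0.43 + 1 × 0.57 = 49.59 ppm.
(b) Deficit to target: 75 − 49.59 = 25.41 mg/L.
(b) As CaCO₃: 25.41 mg/L × 33,400 L = 848.7 g; ÷ 50 g/eq ÷ 2 = 8.487 mol Na₂CO₃.
(b) Mass: 8.487 × 106 = 899.6 g.

(a) 113 kg; (b) 900 g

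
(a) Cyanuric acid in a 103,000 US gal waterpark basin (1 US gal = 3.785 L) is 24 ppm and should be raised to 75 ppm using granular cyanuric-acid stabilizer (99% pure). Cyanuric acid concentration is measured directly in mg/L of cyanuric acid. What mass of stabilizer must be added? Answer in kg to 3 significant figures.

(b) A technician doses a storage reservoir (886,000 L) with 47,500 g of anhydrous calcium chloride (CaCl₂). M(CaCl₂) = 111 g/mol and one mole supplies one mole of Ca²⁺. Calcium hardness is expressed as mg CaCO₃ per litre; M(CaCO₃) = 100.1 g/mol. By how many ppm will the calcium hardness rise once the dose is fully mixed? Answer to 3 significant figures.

(a) 20.1 kg; (b) 48.3 ppm

(a) Volume: 103,000 US gal × 3.785 L/gal = 389,855 L.
(a) CYA to add: (75 − 24) = 51 mg/L × 389,855 L = 19,880 g cyanuric acid.
(a) At 99% purity: 19,880 / 0.99 = 20,080 g product.

(b) Moles of Ca²⁺: 47,500 g ÷ 111 g/mol = 427.9 mol.
(b) As CaCO₃: 427.9 mol × 100.1 g/mol = 42,840 g.
(b) Rise: 42,840 g / 886,000 L × 1000 = 48.35 mg/L.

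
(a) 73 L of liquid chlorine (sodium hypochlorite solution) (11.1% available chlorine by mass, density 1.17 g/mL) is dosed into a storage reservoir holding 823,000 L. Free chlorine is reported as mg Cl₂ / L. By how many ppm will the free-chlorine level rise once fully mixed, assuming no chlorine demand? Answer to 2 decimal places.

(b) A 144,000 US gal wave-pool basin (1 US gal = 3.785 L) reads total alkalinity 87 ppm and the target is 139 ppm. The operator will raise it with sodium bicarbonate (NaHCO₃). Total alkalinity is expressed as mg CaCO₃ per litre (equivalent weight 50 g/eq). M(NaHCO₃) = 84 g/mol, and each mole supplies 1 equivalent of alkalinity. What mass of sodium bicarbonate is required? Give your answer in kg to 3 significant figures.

(a) 11.52 ppm; (b) 47.6 kg

(a) Mass of solution: 73 L × 1000 mL/L × 1.17 g/mL = 85,410 g.
(a) Available chlorine delivered: 85,410 g × 0.111 = 9481 g as Cl₂.
(a) Concentration rise: 9481 g / 823,000 L = 11.52 mg/L = 11.52 ppm.

(b) Volume: 144,000 US gal × 3.785 L/gal = 545,040 L.
(b) Alkalinity to add: (139 − 87) = 52 mg/L as CaCO₃ × 545,040 L = 28,340 g as CaCO₃.
(b) Equivalents: 28,340 g ÷ 50 g/eq = 566.8 eq.
(b) NaHCO₃ supplies 1 eq per mole → 566.8 mol.
(b) Mass: 566.8 mol × 84 g/mol = 47,610 g.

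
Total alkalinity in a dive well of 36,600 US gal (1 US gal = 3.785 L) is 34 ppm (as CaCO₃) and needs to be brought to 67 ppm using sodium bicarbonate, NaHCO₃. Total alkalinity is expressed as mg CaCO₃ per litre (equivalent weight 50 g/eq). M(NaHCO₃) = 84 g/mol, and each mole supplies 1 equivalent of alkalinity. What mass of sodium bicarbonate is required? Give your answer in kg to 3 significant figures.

7.68 kg

Volume: 36,600 US gal × 3.785 L/gal = 138,531 L.
Alkalinity to add: (67 − 34) = 33 mg/L as CaCO₃ × 138,531 L = 4572 g as CaCO₃.
Equivalents: 4572 g ÷ 50 g/eq = 91.43 eq.
NaHCO₃ supplies 1 eq per mole → 91.43 mol.
Mass: 91.43 mol × 84 g/mol = 7680 g.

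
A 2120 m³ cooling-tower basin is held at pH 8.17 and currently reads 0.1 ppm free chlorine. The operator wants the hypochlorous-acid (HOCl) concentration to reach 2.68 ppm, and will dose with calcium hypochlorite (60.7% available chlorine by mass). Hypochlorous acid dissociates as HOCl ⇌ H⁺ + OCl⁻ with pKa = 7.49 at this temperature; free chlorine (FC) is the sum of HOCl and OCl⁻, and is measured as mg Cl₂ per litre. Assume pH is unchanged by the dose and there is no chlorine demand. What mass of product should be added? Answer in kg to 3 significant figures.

Volume: 2120 m³ = 2,120,000 L.
[OCl⁻]/[HOCl] = 10^(pH − pKa) = 10^(8.17 − 7.49) = 4.786; fraction as HOCl = 1/(1 + 4.786) = 0.1728.
Free chlorine required for 2.68 ppm HOCl: 2.68 / 0.1728 = 15.51 ppm.
FC to add: 15.51 − 0.1 = 15.41 mg/L as Cl₂.
Cl₂ equivalent: 15.41 mg/L × 2,120,000 L = 32,660 g.
Product at 60.7% available Cl: 32,660 / 0.607 = 53,810 g.

53.8 kg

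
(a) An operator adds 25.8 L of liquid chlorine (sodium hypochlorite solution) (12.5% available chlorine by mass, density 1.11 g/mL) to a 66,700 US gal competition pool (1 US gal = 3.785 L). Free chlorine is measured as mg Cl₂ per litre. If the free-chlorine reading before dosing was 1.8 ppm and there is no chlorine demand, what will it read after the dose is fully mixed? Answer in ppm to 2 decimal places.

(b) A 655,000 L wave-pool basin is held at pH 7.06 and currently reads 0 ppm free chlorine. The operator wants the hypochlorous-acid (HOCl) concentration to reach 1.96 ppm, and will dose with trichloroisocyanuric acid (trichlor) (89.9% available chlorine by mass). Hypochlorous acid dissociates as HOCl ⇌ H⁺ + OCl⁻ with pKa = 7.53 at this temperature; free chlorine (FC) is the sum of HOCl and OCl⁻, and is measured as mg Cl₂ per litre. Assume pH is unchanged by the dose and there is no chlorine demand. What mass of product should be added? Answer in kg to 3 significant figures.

(a) 15.98 ppm; (b) 1.91 kg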